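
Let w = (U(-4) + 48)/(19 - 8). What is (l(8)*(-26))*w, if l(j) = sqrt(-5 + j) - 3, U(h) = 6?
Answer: 4212/11 - 1404*sqrt(3)/11 ≈ 161.84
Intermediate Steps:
l(j) = -3 + sqrt(-5 + j)
w = 54/11 (w = (6 + 48)/(19 - 8) = 54/11 ≈ 4.9091)
(l(8)*(-26))*w = ((-3 + sqrt(-5 + 8))*(-26))*(54/11) = ((-3 + sqrt(3))*(-26))*(54/11) = (78 - 26*sqrt(3))*(54/11) = 4212/11 - 1404*sqrt(3)/11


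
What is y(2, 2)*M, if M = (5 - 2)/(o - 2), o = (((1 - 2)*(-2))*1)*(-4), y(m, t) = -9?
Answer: 27/10 ≈ 2.7000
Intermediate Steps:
o = -8 (o = (-1*(-2)*1)*(-4) = (2*1)*(-4) = 2*(-4) = -8)
M = -3/10 (M = (5 - 2)/(-8 - 2) = 3/(-10) = 3*(-⅒) = -3/10 ≈ -0.30000)
y(2, 2)*M = -9*(-3/10) = 27/10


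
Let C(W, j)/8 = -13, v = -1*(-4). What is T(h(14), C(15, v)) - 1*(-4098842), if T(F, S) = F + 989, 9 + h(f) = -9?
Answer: 4099813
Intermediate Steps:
h(f) = -18 (h(f) = -9 - 9 = -18)
v = 4
C(W, j) = -104 (C(W, j) = 8*(-13) = -104)
T(F, S) = 989 + F
T(h(14), C(15, v)) - 1*(-4098842) = (989 - 18) - 1*(-4098842) = 971 + 4098842 = 4099813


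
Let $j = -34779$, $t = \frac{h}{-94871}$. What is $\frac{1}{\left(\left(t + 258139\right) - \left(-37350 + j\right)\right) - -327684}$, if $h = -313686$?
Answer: $\frac{94871}{62420877878} \approx 1.5199 \cdot 10^{-6}$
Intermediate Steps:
$t = \frac{313686}{94871}$ ($t = - \frac{313686}{-94871} = \left(-313686\right) \left(- \frac{1}{94871}\right) = \frac{313686}{94871} \approx 3.3064$)
$\frac{1}{\left(\left(t + 258139\right) - \left(-37350 + j\right)\right) - -327684} = \frac{1}{\left(\left(\frac{313686}{94871} + 258139\right) - -72129\right) - -327684} = \frac{1}{\left(\frac{24490218755}{94871} + \left(37350 + 34779\right)\right) + \left(-73978 + 401662\right)} = \frac{1}{\left(\frac{24490218755}{94871} + 72129\right) + 327684} = \frac{1}{\frac{31333169114}{94871} + 327684} = \frac{1}{\frac{62420877878}{94871}} = \frac{94871}{62420877878}$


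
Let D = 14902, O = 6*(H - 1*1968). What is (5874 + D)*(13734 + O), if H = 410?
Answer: 91123536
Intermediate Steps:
O = -9348 (O = 6*(410 - 1*1968) = 6*(410 - 1968) = 6*(-1558) = -9348)
(5874 + D)*(13734 + O) = (5874 + 14902)*(13734 - 9348) = 20776*4386 = 91123536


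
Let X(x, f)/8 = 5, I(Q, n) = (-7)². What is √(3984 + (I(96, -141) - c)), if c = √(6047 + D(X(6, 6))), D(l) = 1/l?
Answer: √(403300 - 5*√2418810)/10 ≈ 62.891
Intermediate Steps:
I(Q, n) = 49
X(x, f) = 40 (X(x, f) = 8*5 = 40)
c = √2418810/20 (c = √(6047 + 1/40) = √(241881/40) = √2418810/20 ≈ 77.763)
√(3984 + (I(96, -141) - c)) = √(3984 + (49 - √2418810/20)) = √(4033 - √2418810/20)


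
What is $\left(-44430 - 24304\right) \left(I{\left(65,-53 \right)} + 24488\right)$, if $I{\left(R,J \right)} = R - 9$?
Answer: $-1687007296$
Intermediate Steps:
$I{\left(R,J \right)} = -9 + R$ ($I{\left(R,J \right)} = R - 9 = -9 + R$)
$\left(-44430 - 24304\right) \left(I{\left(65,-53 \right)} + 24488\right) = \left(-44430 - 24304\right) \left(\left(-9 + 65\right) + 24488\right) = - 68734 \left(56 + 24488\right) = \left(-68734\right) 24544 = -1687007296$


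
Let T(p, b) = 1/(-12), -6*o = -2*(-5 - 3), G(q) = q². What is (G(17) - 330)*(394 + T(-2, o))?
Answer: -193807/12 ≈ -16151.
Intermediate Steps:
o = -8/3 (o = -(-1)*(-5 - 3)/3 = -(-1)*(-8)/3 = -⅙*16 = -8/3 ≈ -2.6667)
T(p, b) = -1/12
(G(17) - 330)*(394 + T(-2, o)) = (17² - 330)*(394 - 1/12) = (289 - 330)*(4727/12) = -41*4727/12 = -193807/12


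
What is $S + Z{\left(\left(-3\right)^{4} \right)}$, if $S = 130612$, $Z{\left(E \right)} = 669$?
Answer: $131281$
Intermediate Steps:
$S + Z{\left(\left(-3\right)^{4} \right)} = 130612 + 669 = 131281$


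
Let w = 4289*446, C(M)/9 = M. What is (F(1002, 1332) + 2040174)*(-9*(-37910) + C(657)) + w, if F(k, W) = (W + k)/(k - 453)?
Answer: 43197388173154/61 ≈ 7.0815e+11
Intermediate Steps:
C(M) = 9*M
F(k, W) = (W + k)/(-453 + k)
w = 1912894
(F(1002, 1332) + 2040174)*(-9*(-37910) + C(657)) + w = ((1332 + 1002)/(-453 + 1002) + 2040174)*(-9*(-37910) + 9*657) + 1912894 = (2334/549 + 2040174)*(341190 + 5913) + 1912894 = ((1/549)*2334 + 2040174)*347103 + 1912894 = (778/183 + 2040174)*347103 + 1912894 = (373352620/183)*347103 + 1912894 = 43197271486620/61 + 1912894 = 43197388173154/61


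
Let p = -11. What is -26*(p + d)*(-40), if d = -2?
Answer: -13520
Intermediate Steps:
-26*(p + d)*(-40) = -26*(-11 - 2)*(-40) = -26*(-13)*(-40) = 338*(-40) = -13520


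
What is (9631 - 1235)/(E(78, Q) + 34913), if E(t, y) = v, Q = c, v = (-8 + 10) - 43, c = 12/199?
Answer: 2099/8718 ≈ 0.24077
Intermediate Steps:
c = 12/199 (c = 12*(1/199) = 12/199 ≈ 0.060301)
v = -41 (v = 2 - 43 = -41)
Q = 12/199 ≈ 0.060301
E(t, y) = -41
(9631 - 1235)/(E(78, Q) + 34913) = (9631 - 1235)/(-41 + 34913) = 8396/34872 = 8396*(1/34872) = 2099/8718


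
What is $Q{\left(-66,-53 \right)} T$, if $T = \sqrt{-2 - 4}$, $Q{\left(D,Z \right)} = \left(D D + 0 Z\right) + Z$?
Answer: $4303 i \sqrt{6} \approx 10540.0 i$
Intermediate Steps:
$Q{\left(D,Z \right)} = Z + D^{2}$ ($Q{\left(D,Z \right)} = \left(D^{2} + 0\right) + Z = D^{2} + Z = Z + D^{2}$)
$T = i \sqrt{6}$ ($T = \sqrt{-6} = i \sqrt{6} \approx 2.4495 i$)
$Q{\left(-66,-53 \right)} T = \left(-53 + \left(-66\right)^{2}\right) i \sqrt{6} = \left(-53 + 4356\right) i \sqrt{6} = 4303 i \sqrt{6}$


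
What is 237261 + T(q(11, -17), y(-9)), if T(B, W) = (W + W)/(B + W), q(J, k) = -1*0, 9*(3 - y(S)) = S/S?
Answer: 237263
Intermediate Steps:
y(S) = 26/9 (y(S) = 3 - S/(9*S) = 3 - ⅑*1 = 3 - ⅑ = 26/9)
q(J, k) = 0
T(B, W) = 2*W/(B + W) (T(B, W) = (2*W)/(B + W) = 2*W/(B + W))
237261 + T(q(11, -17), y(-9)) = 237261 + 2*(26/9)/(0 + 26/9) = 237261 + 2*(26/9)/(26/9) = 237261 + 2*(26/9)*(9/26) = 237261 + 2 = 237263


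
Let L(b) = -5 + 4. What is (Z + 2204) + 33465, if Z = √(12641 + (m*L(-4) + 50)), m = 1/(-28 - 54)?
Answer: 35669 + √85334366/82 ≈ 35782.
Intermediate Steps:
L(b) = -1
m = -1/82 (m = 1/(-82) = -1/82 ≈ -0.012195)
Z = √85334366/82 (Z = √(12641 + (-1/82*(-1) + 50)) = √(12641 + (1/82 + 50)) = √(12641 + 4101/82) = √(1040663/82) = √85334366/82 ≈ 112.65)
(Z + 2204) + 33465 = (√85334366/82 + 2204) + 33465 = (2204 + √85334366/82) + 33465 = 35669 + √85334366/82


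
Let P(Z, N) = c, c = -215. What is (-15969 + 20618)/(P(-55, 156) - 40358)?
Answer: -4649/40573 ≈ -0.11458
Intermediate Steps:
P(Z, N) = -215
(-15969 + 20618)/(P(-55, 156) - 40358) = (-15969 + 20618)/(-215 - 40358) = 4649/(-40573) = 4649*(-1/40573) = -4649/40573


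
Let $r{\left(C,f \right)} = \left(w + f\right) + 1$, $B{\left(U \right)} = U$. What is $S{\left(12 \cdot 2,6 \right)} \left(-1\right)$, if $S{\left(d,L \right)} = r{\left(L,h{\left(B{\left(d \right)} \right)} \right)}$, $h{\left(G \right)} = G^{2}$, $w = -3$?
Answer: $-574$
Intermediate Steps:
$r{\left(C,f \right)} = -2 + f$ ($r{\left(C,f \right)} = \left(-3 + f\right) + 1 = -2 + f$)
$S{\left(d,L \right)} = -2 + d^{2}$
$S{\left(12 \cdot 2,6 \right)} \left(-1\right) = \left(-2 + \left(12 \cdot 2\right)^{2}\right) \left(-1\right) = \left(-2 + 24^{2}\right) \left(-1\right) = \left(-2 + 576\right) \left(-1\right) = 574 \left(-1\right) = -574$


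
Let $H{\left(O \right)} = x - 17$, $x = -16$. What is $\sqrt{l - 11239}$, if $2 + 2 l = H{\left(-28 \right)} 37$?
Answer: $\frac{i \sqrt{47402}}{2} \approx 108.86 i$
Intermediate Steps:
$H{\left(O \right)} = -33$ ($H{\left(O \right)} = -16 - 17 = -33$)
$l = - \frac{1223}{2}$ ($l = -1 + \frac{\left(-33\right) 37}{2} = -1 + \frac{1}{2} \left(-1221\right) = -1 - \frac{1221}{2} = - \frac{1223}{2} \approx -611.5$)
$\sqrt{l - 11239} = \sqrt{- \frac{1223}{2} - 11239} = \sqrt{- \frac{23701}{2}} = \frac{i \sqrt{47402}}{2}$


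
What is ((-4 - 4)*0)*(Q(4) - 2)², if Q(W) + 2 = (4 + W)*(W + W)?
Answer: 0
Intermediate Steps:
Q(W) = -2 + 2*W*(4 + W) (Q(W) = -2 + (4 + W)*(W + W) = -2 + (4 + W)*(2*W) = -2 + 2*W*(4 + W))
((-4 - 4)*0)*(Q(4) - 2)² = ((-4 - 4)*0)*((-2 + 2*4² + 8*4) - 2)² = (-8*0)*((-2 + 2*16 + 32) - 2)² = 0*((-2 + 32 + 32) - 2)² = 0*(62 - 2)² = 0*60² = 0*3600 = 0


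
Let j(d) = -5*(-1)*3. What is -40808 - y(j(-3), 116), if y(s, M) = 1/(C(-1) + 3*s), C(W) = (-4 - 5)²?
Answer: -5141809/126 ≈ -40808.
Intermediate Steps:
C(W) = 81 (C(W) = (-9)² = 81)
j(d) = 15 (j(d) = 5*3 = 15)
y(s, M) = 1/(81 + 3*s)
-40808 - y(j(-3), 116) = -40808 - 1/(3*(27 + 15)) = -40808 - 1/(3*42) = -40808 - 1*1/126 = -40808 - 1/126 = -5141809/126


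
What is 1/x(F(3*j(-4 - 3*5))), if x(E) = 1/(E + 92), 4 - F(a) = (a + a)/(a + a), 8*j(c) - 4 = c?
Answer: 95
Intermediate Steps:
j(c) = ½ + c/8
F(a) = 3 (F(a) = 4 - (a + a)/(a + a) = 4 - 2*a/(2*a) = 4 - 2*a*1/(2*a) = 4 - 1*1 = 4 - 1 = 3)
x(E) = 1/(92 + E)
1/x(F(3*j(-4 - 3*5))) = 1/(1/(92 + 3)) = 1/(1/95) = 95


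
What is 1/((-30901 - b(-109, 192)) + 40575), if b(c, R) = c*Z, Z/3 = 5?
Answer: 1/11309 ≈ 8.8425e-5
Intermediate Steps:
Z = 15 (Z = 3*5 = 15)
b(c, R) = 15*c (b(c, R) = c*15 = 15*c)
1/((-30901 - b(-109, 192)) + 40575) = 1/((-30901 - 15*(-109)) + 40575) = 1/((-30901 - 1*(-1635)) + 40575) = 1/((-30901 + 1635) + 40575) = 1/(-29266 + 40575) = 1/11309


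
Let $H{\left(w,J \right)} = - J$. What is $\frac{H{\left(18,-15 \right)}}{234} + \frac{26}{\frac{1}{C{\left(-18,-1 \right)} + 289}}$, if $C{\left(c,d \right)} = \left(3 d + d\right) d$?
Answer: $\frac{594209}{78} \approx 7618.1$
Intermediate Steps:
$C{\left(c,d \right)} = 4 d^{2}$ ($C{\left(c,d \right)} = 4 d d = 4 d^{2}$)
$\frac{H{\left(18,-15 \right)}}{234} + \frac{26}{\frac{1}{C{\left(-18,-1 \right)} + 289}} = \frac{\left(-1\right) \left(-15\right)}{234} + \frac{26}{\frac{1}{4 \left(-1\right)^{2} + 289}} = 15 \cdot \frac{1}{234} + \frac{26}{\frac{1}{4 \cdot 1 + 289}} = \frac{5}{78} + \frac{26}{\frac{1}{4 + 289}} = \frac{5}{78} + \frac{26}{\frac{1}{293}} = \frac{5}{78} + 26 \frac{1}{\frac{1}{293}} = \frac{5}{78} + 26 \cdot 293 = \frac{5}{78} + 7618 = \frac{594209}{78}$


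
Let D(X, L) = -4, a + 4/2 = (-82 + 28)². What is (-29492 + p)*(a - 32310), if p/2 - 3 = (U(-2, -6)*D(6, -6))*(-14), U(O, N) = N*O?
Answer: 827262232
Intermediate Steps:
a = 2914 (a = -2 + (-82 + 28)² = -2 + (-54)² = -2 + 2916 = 2914)
p = 1350 (p = 6 + 2*((-6*(-2)*(-4))*(-14)) = 6 + 2*((12*(-4))*(-14)) = 6 + 2*(-48*(-14)) = 6 + 2*672 = 6 + 1344 = 1350)
(-29492 + p)*(a - 32310) = (-29492 + 1350)*(2914 - 32310) = -28142*(-29396) = 827262232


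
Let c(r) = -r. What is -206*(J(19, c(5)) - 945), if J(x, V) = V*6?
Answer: 200850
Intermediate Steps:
J(x, V) = 6*V
-206*(J(19, c(5)) - 945) = -206*(6*(-1*5) - 945) = -206*(6*(-5) - 945) = -206*(-30 - 945) = -206*(-975) = 200850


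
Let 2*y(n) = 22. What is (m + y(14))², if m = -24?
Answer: 169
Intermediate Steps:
y(n) = 11 (y(n) = (½)*22 = 11)
(m + y(14))² = (-24 + 11)² = (-13)² = 169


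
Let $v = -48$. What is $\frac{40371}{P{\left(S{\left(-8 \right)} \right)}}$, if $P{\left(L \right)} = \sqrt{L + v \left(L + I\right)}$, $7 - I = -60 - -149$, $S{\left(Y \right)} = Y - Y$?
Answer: $\frac{13457 \sqrt{246}}{328} \approx 643.49$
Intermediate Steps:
$S{\left(Y \right)} = 0$
$I = -82$ ($I = 7 - \left(-60 - -149\right) = 7 - \left(-60 + 149\right) = 7 - 89 = -82$)
$P{\left(L \right)} = \sqrt{3936 - 47 L}$ ($P{\left(L \right)} = \sqrt{L - 48 \left(L - 82\right)} = \sqrt{L - 48 \left(-82 + L\right)} = \sqrt{L - \left(-3936 + 48 L\right)} = \sqrt{3936 - 47 L}$)
$\frac{40371}{P{\left(S{\left(-8 \right)} \right)}} = \frac{40371}{\sqrt{3936 - 0}} = \frac{40371}{\sqrt{3936 + 0}} = \frac{40371}{\sqrt{3936}} = \frac{40371}{4 \sqrt{246}} = 40371 \frac{\sqrt{246}}{984} = \frac{13457 \sqrt{246}}{328}$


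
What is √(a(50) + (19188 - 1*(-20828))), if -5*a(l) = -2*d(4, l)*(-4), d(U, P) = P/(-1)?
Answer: 4*√2506 ≈ 200.24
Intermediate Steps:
d(U, P) = -P (d(U, P) = P*(-1) = -P)
a(l) = 8*l/5 (a(l) = -(-(-2)*l)*(-4)/5 = -2*l*(-4)/5 = -(-8)*l/5 = 8*l/5)
√(a(50) + (19188 - 1*(-20828))) = √((8/5)*50 + (19188 - 1*(-20828))) = √(80 + (19188 + 20828)) = √(80 + 40016) = √40096 = 4*√2506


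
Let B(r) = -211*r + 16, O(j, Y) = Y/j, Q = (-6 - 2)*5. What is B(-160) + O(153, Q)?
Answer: 5167688/153 ≈ 33776.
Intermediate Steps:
Q = -40 (Q = -8*5 = -40)
B(r) = 16 - 211*r
B(-160) + O(153, Q) = (16 - 211*(-160)) - 40/153 = (16 + 33760) - 40*1/153 = 33776 - 40/153 = 5167688/153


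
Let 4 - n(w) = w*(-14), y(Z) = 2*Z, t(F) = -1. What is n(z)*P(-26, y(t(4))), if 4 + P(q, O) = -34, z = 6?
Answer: -3344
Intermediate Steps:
n(w) = 4 + 14*w (n(w) = 4 - w*(-14) = 4 - (-14)*w = 4 + 14*w)
P(q, O) = -38 (P(q, O) = -4 - 34 = -38)
n(z)*P(-26, y(t(4))) = (4 + 14*6)*(-38) = (4 + 84)*(-38) = 88*(-38) = -3344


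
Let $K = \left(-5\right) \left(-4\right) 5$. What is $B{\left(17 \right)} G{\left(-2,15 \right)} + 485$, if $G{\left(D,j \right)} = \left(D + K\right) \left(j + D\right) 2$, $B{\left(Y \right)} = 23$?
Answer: $59089$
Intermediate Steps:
$K = 100$ ($K = 20 \cdot 5 = 100$)
$G{\left(D,j \right)} = 2 \left(100 + D\right) \left(D + j\right)$ ($G{\left(D,j \right)} = \left(D + 100\right) \left(j + D\right) 2 = \left(100 + D\right) \left(D + j\right) 2 = 2 \left(100 + D\right) \left(D + j\right)$)
$B{\left(17 \right)} G{\left(-2,15 \right)} + 485 = 23 \left(2 \left(-2\right)^{2} + 200 \left(-2\right) + 200 \cdot 15 + 2 \left(-2\right) 15\right) + 485 = 23 \left(2 \cdot 4 - 400 + 3000 - 60\right) + 485 = 23 \left(8 - 400 + 3000 - 60\right) + 485 = 23 \cdot 2548 + 485 = 58604 + 485 = 59089$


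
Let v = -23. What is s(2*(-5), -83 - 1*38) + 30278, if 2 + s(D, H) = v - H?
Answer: 30374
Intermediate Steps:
s(D, H) = -25 - H (s(D, H) = -2 + (-23 - H) = -25 - H)
s(2*(-5), -83 - 1*38) + 30278 = (-25 - (-83 - 1*38)) + 30278 = (-25 - (-83 - 38)) + 30278 = (-25 - 1*(-121)) + 30278 = (-25 + 121) + 30278 = 96 + 30278 = 30374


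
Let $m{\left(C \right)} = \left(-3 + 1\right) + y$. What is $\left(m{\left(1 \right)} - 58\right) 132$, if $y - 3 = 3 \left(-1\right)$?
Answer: $-7920$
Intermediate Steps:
$y = 0$ ($y = 3 + 3 \left(-1\right) = 3 - 3 = 0$)
$m{\left(C \right)} = -2$ ($m{\left(C \right)} = \left(-3 + 1\right) + 0 = -2 + 0 = -2$)
$\left(m{\left(1 \right)} - 58\right) 132 = \left(-2 - 58\right) 132 = \left(-60\right) 132 = -7920$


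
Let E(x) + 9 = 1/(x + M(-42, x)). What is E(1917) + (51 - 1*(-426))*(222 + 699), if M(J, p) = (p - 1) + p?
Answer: 2526021001/5750 ≈ 4.3931e+5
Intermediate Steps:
M(J, p) = -1 + 2*p (M(J, p) = (-1 + p) + p = -1 + 2*p)
E(x) = -9 + 1/(-1 + 3*x) (E(x) = -9 + 1/(x + (-1 + 2*x)) = -9 + 1/(-1 + 3*x))
E(1917) + (51 - 1*(-426))*(222 + 699) = (10 - 27*1917)/(-1 + 3*1917) + (51 - 1*(-426))*(222 + 699) = (10 - 51759)/(-1 + 5751) + (51 + 426)*921 = -51749/5750 + 477*921 = (1/5750)*(-51749) + 439317 = -51749/5750 + 439317 = 2526021001/5750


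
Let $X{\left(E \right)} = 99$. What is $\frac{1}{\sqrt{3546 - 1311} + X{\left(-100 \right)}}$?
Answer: $\frac{33}{2522} - \frac{\sqrt{2235}}{7566} \approx 0.0068364$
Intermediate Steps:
$\frac{1}{\sqrt{3546 - 1311} + X{\left(-100 \right)}} = \frac{1}{\sqrt{3546 - 1311} + 99} = \frac{1}{\sqrt{2235} + 99} = \frac{1}{99 + \sqrt{2235}}$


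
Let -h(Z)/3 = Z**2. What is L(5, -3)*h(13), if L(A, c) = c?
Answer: 1521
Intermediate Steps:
h(Z) = -3*Z**2
L(5, -3)*h(13) = -(-9)*13**2 = -(-9)*169 = -3*(-507) = 1521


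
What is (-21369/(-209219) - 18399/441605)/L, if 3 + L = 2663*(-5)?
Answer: -164330496/36190551182365 ≈ -4.5407e-6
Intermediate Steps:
L = -13318 (L = -3 + 2663*(-5) = -3 - 13315 = -13318)
(-21369/(-209219) - 18399/441605)/L = (-21369/(-209219) - 18399/441605)/(-13318) = (-21369*(-1/209219) - 18399*1/441605)*(-1/13318) = (1257/12307 - 18399/441605)*(-1/13318) = (328660992/5434832735)*(-1/13318) = -164330496/36190551182365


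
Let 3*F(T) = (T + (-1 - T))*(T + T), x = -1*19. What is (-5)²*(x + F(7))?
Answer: -1775/3 ≈ -591.67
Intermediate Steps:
x = -19
F(T) = -2*T/3 (F(T) = ((T + (-1 - T))*(T + T))/3 = (-2*T)/3 = -2*T/3)
(-5)²*(x + F(7)) = (-5)²*(-19 - ⅔*7) = 25*(-19 - 14/3) = 25*(-71/3) = -1775/3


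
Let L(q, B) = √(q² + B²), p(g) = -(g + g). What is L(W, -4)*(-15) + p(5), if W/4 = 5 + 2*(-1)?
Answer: -10 - 60*√10 ≈ -199.74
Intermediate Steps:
p(g) = -2*g
W = 12 (W = 4*(5 + 2*(-1)) = 4*(5 - 2) = 4*3 = 12)
L(q, B) = √(B² + q²)
L(W, -4)*(-15) + p(5) = √((-4)² + 12²)*(-15) - 2*5 = √(16 + 144)*(-15) - 10 = √160*(-15) - 10 = (4*√10)*(-15) - 10 = -60*√10 - 10 = -10 - 60*√10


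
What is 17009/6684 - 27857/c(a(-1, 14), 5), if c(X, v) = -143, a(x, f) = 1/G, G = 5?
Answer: 188628475/955812 ≈ 197.35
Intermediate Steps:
a(x, f) = ⅕ (a(x, f) = 1/5 = ⅕)
17009/6684 - 27857/c(a(-1, 14), 5) = 17009/6684 - 27857/(-143) = 17009*(1/6684) - 27857*(-1/143) = 17009/6684 + 27857/143 = 188628475/955812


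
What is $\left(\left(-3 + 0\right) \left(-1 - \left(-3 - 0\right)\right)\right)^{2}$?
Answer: $36$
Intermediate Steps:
$\left(\left(-3 + 0\right) \left(-1 - \left(-3 - 0\right)\right)\right)^{2} = \left(- 3 \left(-1 - \left(-3 + 0\right)\right)\right)^{2} = \left(- 3 \left(-1 - -3\right)\right)^{2} = \left(- 3 \left(-1 + 3\right)\right)^{2} = \left(\left(-3\right) 2\right)^{2} = \left(-6\right)^{2} = 36$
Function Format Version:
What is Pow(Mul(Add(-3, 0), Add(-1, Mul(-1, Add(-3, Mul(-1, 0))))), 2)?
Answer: 36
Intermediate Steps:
Pow(Mul(Add(-3, 0), Add(-1, Mul(-1, Add(-3, Mul(-1, 0))))), 2) = Pow(Mul(-3, Add(-1, Mul(-1, Add(-3, 0)))), 2) = Pow(Mul(-3, Add(-1, Mul(-1, -3))), 2) = Pow(Mul(-3, Add(-1, 3)), 2) = Pow(Mul(-3, 2), 2) = Pow(-6, 2) = 36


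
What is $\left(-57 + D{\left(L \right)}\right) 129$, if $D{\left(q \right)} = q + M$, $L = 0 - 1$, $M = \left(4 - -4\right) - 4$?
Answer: $-6966$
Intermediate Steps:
$M = 4$ ($M = \left(4 + 4\right) - 4 = 8 - 4 = 4$)
$L = -1$ ($L = 0 - 1 = -1$)
$D{\left(q \right)} = 4 + q$ ($D{\left(q \right)} = q + 4 = 4 + q$)
$\left(-57 + D{\left(L \right)}\right) 129 = \left(-57 + \left(4 - 1\right)\right) 129 = \left(-57 + 3\right) 129 = \left(-54\right) 129 = -6966$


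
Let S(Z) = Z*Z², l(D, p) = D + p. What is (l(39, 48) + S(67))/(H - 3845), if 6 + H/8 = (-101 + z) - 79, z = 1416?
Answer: 5470/109 ≈ 50.183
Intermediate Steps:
S(Z) = Z³
H = 9840 (H = -48 + 8*((-101 + 1416) - 79) = -48 + 8*(1315 - 79) = -48 + 8*1236 = -48 + 9888 = 9840)
(l(39, 48) + S(67))/(H - 3845) = ((39 + 48) + 67³)/(9840 - 3845) = (87 + 300763)/5995 = 300850*(1/5995) = 5470/109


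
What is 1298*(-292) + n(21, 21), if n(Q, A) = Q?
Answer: -378995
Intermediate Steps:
1298*(-292) + n(21, 21) = 1298*(-292) + 21 = -379016 + 21 = -378995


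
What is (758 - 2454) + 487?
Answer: -1209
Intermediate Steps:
(758 - 2454) + 487 = -1696 + 487 = -1209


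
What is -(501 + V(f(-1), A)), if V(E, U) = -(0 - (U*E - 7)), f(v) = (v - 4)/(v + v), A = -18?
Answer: -449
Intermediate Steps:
f(v) = (-4 + v)/(2*v) (f(v) = (-4 + v)/((2*v)) = (-4 + v)*(1/(2*v)) = (-4 + v)/(2*v))
V(E, U) = -7 + E*U (V(E, U) = -(0 - (E*U - 7)) = -(0 - (-7 + E*U)) = -(0 + (7 - E*U)) = -(7 - E*U) = -7 + E*U)
-(501 + V(f(-1), A)) = -(501 + (-7 + ((½)*(-4 - 1)/(-1))*(-18))) = -(501 + (-7 + ((½)*(-1)*(-5))*(-18))) = -(501 + (-7 + (5/2)*(-18))) = -(501 + (-7 - 45)) = -(501 - 52) = -1*449 = -449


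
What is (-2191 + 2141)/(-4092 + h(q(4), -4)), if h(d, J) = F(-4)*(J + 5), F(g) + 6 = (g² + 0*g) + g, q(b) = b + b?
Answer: 25/2043 ≈ 0.012237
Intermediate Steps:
q(b) = 2*b
F(g) = -6 + g + g² (F(g) = -6 + ((g² + 0*g) + g) = -6 + ((g² + 0) + g) = -6 + (g² + g) = -6 + (g + g²) = -6 + g + g²)
h(d, J) = 30 + 6*J (h(d, J) = (-6 - 4 + (-4)²)*(J + 5) = (-6 - 4 + 16)*(5 + J) = 6*(5 + J) = 30 + 6*J)
(-2191 + 2141)/(-4092 + h(q(4), -4)) = (-2191 + 2141)/(-4092 + (30 + 6*(-4))) = -50/(-4092 + (30 - 24)) = -50/(-4092 + 6) = -50/(-4086) = -50*(-1/4086) = 25/2043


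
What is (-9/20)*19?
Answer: -171/20 ≈ -8.5500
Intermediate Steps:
(-9/20)*19 = ((1/20)*(-9))*19 = -9/20*19 = -171/20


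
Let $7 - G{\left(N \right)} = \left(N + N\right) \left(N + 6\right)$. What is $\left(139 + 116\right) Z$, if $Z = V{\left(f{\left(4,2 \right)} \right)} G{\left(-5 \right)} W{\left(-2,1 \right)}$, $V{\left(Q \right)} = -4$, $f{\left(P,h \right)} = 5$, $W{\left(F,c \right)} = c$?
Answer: $-17340$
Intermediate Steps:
$G{\left(N \right)} = 7 - 2 N \left(6 + N\right)$ ($G{\left(N \right)} = 7 - \left(N + N\right) \left(N + 6\right) = 7 - 2 N \left(6 + N\right)$)
$Z = -68$ ($Z = - 4 \left(7 - -60 - 2 \left(-5\right)^{2}\right) 1 = - 4 \left(7 + 60 - 50\right) 1 = \left(-4\right) 17 \cdot 1 = \left(-68\right) 1 = -68$)
$\left(139 + 116\right) Z = \left(139 + 116\right) \left(-68\right) = 255 \left(-68\right) = -17340$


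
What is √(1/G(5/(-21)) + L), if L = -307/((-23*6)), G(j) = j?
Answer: I*√940470/690 ≈ 1.4055*I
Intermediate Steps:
L = 307/138 (L = -307/(-138) = -307*(-1/138) = 307/138 ≈ 2.2246)
√(1/G(5/(-21)) + L) = √(1/(5/(-21)) + 307/138) = √(1/(5*(-1/21)) + 307/138) = √(1/(-5/21) + 307/138) = √(-21/5 + 307/138) = √(-1363/690) = I*√940470/690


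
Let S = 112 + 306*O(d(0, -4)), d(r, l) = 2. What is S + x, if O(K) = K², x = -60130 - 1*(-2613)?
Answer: -56181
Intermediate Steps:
x = -57517 (x = -60130 + 2613 = -57517)
S = 1336 (S = 112 + 306*2² = 112 + 306*4 = 112 + 1224 = 1336)
S + x = 1336 - 57517 = -56181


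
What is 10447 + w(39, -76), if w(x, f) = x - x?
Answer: 10447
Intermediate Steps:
w(x, f) = 0
10447 + w(39, -76) = 10447 + 0 = 10447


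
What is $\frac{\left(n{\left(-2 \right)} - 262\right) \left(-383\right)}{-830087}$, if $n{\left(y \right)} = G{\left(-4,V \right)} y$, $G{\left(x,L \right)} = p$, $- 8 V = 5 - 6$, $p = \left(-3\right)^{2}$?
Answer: $- \frac{107240}{830087} \approx -0.12919$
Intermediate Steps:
$p = 9$
$V = \frac{1}{8}$ ($V = - \frac{5 - 6}{8} = \left(- \frac{1}{8}\right) \left(-1\right) = \frac{1}{8} \approx 0.125$)
$G{\left(x,L \right)} = 9$
$n{\left(y \right)} = 9 y$
$\frac{\left(n{\left(-2 \right)} - 262\right) \left(-383\right)}{-830087} = \frac{\left(9 \left(-2\right) - 262\right) \left(-383\right)}{-830087} = \left(-18 - 262\right) \left(-383\right) \left(- \frac{1}{830087}\right) = \left(-280\right) \left(-383\right) \left(- \frac{1}{830087}\right) = 107240 \left(- \frac{1}{830087}\right) = - \frac{107240}{830087}$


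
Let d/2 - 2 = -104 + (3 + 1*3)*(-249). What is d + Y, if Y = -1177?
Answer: -4369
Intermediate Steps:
d = -3192 (d = 4 + 2*(-104 + (3 + 1*3)*(-249)) = 4 + 2*(-104 + (3 + 3)*(-249)) = 4 + 2*(-104 + 6*(-249)) = 4 + 2*(-104 - 1494) = 4 + 2*(-1598) = 4 - 3196 = -3192)
d + Y = -3192 - 1177 = -4369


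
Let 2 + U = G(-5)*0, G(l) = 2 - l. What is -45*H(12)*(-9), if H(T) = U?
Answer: -810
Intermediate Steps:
U = -2 (U = -2 + (2 - 1*(-5))*0 = -2 + (2 + 5)*0 = -2 + 7*0 = -2 + 0 = -2)
H(T) = -2
-45*H(12)*(-9) = -45*(-2)*(-9) = 90*(-9) = -810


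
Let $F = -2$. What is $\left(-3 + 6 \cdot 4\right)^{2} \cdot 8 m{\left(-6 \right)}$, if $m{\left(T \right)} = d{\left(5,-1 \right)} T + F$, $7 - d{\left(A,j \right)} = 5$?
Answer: $-49392$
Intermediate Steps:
$d{\left(A,j \right)} = 2$ ($d{\left(A,j \right)} = 7 - 5 = 2$)
$m{\left(T \right)} = -2 + 2 T$ ($m{\left(T \right)} = 2 T - 2 = -2 + 2 T$)
$\left(-3 + 6 \cdot 4\right)^{2} \cdot 8 m{\left(-6 \right)} = \left(-3 + 6 \cdot 4\right)^{2} \cdot 8 \left(-2 + 2 \left(-6\right)\right) = \left(-3 + 24\right)^{2} \cdot 8 \left(-2 - 12\right) = 21^{2} \cdot 8 \left(-14\right) = 441 \cdot 8 \left(-14\right) = 3528 \left(-14\right) = -49392$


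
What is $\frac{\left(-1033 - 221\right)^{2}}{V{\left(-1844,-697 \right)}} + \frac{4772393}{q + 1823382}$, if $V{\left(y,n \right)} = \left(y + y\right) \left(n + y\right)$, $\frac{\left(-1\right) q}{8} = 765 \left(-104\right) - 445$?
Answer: $\frac{8367227612}{3974731397} \approx 2.1051$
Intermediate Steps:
$q = 640040$ ($q = - 8 \left(765 \left(-104\right) - 445\right) = - 8 \left(-79560 - 445\right) = \left(-8\right) \left(-80005\right) = 640040$)
$V{\left(y,n \right)} = 2 y \left(n + y\right)$
$\frac{\left(-1033 - 221\right)^{2}}{V{\left(-1844,-697 \right)}} + \frac{4772393}{q + 1823382} = \frac{\left(-1033 - 221\right)^{2}}{2 \left(-1844\right) \left(-697 - 1844\right)} + \frac{4772393}{640040 + 1823382} = \frac{\left(-1254\right)^{2}}{2 \left(-1844\right) \left(-2541\right)} + \frac{4772393}{2463422} = \frac{1572516}{9371208} + 4772393 \cdot \frac{1}{2463422} = 1572516 \cdot \frac{1}{9371208} + \frac{4772393}{2463422} = \frac{1083}{6454} + \frac{4772393}{2463422} = \frac{8367227612}{3974731397}$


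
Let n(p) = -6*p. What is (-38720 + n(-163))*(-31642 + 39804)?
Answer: -308050204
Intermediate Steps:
(-38720 + n(-163))*(-31642 + 39804) = (-38720 - 6*(-163))*(-31642 + 39804) = (-38720 + 978)*8162 = -37742*8162 = -308050204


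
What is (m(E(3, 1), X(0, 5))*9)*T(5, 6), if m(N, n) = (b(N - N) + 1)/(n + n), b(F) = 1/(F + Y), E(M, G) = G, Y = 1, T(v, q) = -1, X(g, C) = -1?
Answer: 9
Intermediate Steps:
b(F) = 1/(1 + F) (b(F) = 1/(F + 1) = 1/(1 + F))
m(N, n) = 1/n (m(N, n) = (1/(1 + (N - N)) + 1)/(n + n) = (1/(1 + 0) + 1)/((2*n)) = (1/1 + 1)*(1/(2*n)) = (1 + 1)*(1/(2*n)) = 2*(1/(2*n)) = 1/n)
(m(E(3, 1), X(0, 5))*9)*T(5, 6) = (9/(-1))*(-1) = -1*9*(-1) = -9*(-1) = 9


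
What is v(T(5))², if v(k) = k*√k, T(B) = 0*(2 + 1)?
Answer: 0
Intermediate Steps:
T(B) = 0 (T(B) = 0*3 = 0)
v(k) = k^(3/2)
v(T(5))² = (0^(3/2))² = 0² = 0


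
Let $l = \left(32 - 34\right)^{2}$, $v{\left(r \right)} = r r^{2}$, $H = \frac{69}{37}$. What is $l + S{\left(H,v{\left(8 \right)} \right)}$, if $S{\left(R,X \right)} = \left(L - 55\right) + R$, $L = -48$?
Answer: $- \frac{3594}{37} \approx -97.135$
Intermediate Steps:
$H = \frac{69}{37}$ ($H = 69 \cdot \frac{1}{37} = \frac{69}{37} \approx 1.8649$)
$v{\left(r \right)} = r^{3}$
$S{\left(R,X \right)} = -103 + R$ ($S{\left(R,X \right)} = \left(-48 - 55\right) + R = -103 + R$)
$l = 4$ ($l = \left(-2\right)^{2} = 4$)
$l + S{\left(H,v{\left(8 \right)} \right)} = 4 + \left(-103 + \frac{69}{37}\right) = 4 - \frac{3742}{37} = - \frac{3594}{37}$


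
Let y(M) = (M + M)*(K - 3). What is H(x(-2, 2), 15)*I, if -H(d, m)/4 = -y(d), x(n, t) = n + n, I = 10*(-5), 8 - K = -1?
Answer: 9600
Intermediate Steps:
K = 9 (K = 8 - 1*(-1) = 8 + 1 = 9)
y(M) = 12*M (y(M) = (M + M)*(9 - 3) = (2*M)*6 = 12*M)
I = -50
x(n, t) = 2*n
H(d, m) = 48*d (H(d, m) = -(-4)*12*d = -(-48)*d = 48*d)
H(x(-2, 2), 15)*I = (48*(2*(-2)))*(-50) = (48*(-4))*(-50) = -192*(-50) = 9600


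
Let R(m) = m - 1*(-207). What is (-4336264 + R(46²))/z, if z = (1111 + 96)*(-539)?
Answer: 4333941/650573 ≈ 6.6617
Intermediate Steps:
R(m) = 207 + m (R(m) = m + 207 = 207 + m)
z = -650573 (z = 1207*(-539) = -650573)
(-4336264 + R(46²))/z = (-4336264 + (207 + 46²))/(-650573) = (-4336264 + (207 + 2116))*(-1/650573) = (-4336264 + 2323)*(-1/650573) = -4333941*(-1/650573) = 4333941/650573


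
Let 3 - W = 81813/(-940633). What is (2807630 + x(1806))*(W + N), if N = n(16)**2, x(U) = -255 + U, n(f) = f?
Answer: 684613590582560/940633 ≈ 7.2782e+8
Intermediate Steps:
W = 2903712/940633 (W = 3 - 81813/(-940633) = 3 - 81813*(-1)/940633 = 3 - 1*(-81813/940633) = 3 + 81813/940633 = 2903712/940633 ≈ 3.0870)
N = 256 (N = 16**2 = 256)
(2807630 + x(1806))*(W + N) = (2807630 + (-255 + 1806))*(2903712/940633 + 256) = (2807630 + 1551)*(243705760/940633) = 2809181*(243705760/940633) = 684613590582560/940633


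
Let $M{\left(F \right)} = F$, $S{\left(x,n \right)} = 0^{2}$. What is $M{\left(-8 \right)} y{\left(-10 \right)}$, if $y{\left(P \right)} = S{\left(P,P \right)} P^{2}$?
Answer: $0$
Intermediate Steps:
$S{\left(x,n \right)} = 0$
$y{\left(P \right)} = 0$ ($y{\left(P \right)} = 0 P^{2} = 0$)
$M{\left(-8 \right)} y{\left(-10 \right)} = \left(-8\right) 0 = 0$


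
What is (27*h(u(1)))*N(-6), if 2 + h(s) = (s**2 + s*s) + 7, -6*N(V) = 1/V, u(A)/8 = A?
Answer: 399/4 ≈ 99.750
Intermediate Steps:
u(A) = 8*A
N(V) = -1/(6*V)
h(s) = 5 + 2*s**2 (h(s) = -2 + ((s**2 + s*s) + 7) = -2 + ((s**2 + s**2) + 7) = -2 + (2*s**2 + 7) = -2 + (7 + 2*s**2) = 5 + 2*s**2)
(27*h(u(1)))*N(-6) = (27*(5 + 2*(8*1)**2))*(-1/6/(-6)) = (27*(5 + 2*8**2))*(-1/6*(-1/6)) = (27*(5 + 2*64))*(1/36) = (27*(5 + 128))*(1/36) = (27*133)*(1/36) = 3591*(1/36) = 399/4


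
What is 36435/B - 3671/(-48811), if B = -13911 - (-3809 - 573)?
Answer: -1743447826/465120019 ≈ -3.7484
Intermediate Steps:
B = -9529 (B = -13911 - 1*(-4382) = -13911 + 4382 = -9529)
36435/B - 3671/(-48811) = 36435/(-9529) - 3671/(-48811) = 36435*(-1/9529) - 3671*(-1/48811) = -36435/9529 + 3671/48811 = -1743447826/465120019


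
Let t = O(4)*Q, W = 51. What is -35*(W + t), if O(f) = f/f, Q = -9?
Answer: -1470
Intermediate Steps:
O(f) = 1
t = -9 (t = 1*(-9) = -9)
-35*(W + t) = -35*(51 - 9) = -35*42 = -1470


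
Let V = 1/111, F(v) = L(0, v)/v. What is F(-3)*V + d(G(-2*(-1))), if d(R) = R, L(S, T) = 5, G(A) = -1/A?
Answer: -343/666 ≈ -0.51501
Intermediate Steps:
F(v) = 5/v
V = 1/111 ≈ 0.0090090
F(-3)*V + d(G(-2*(-1))) = (5/(-3))*(1/111) - 1/((-2*(-1))) = (5*(-1/3))*(1/111) - 1/2 = -5/3*1/111 - 1*1/2 = -5/333 - 1/2 = -343/666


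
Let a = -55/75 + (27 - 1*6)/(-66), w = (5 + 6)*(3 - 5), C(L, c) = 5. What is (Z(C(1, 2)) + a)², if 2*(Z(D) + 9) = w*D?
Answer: 460832089/108900 ≈ 4231.7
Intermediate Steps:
w = -22 (w = 11*(-2) = -22)
Z(D) = -9 - 11*D (Z(D) = -9 + (-22*D)/2 = -9 - 11*D)
a = -347/330 (a = -55*1/75 + (27 - 6)*(-1/66) = -11/15 + 21*(-1/66) = -11/15 - 7/22 = -347/330 ≈ -1.0515)
(Z(C(1, 2)) + a)² = ((-9 - 11*5) - 347/330)² = ((-9 - 55) - 347/330)² = (-64 - 347/330)² = (-21467/330)² = 460832089/108900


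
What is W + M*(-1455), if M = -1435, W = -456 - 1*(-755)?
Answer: 2088224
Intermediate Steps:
W = 299 (W = -456 + 755 = 299)
W + M*(-1455) = 299 - 1435*(-1455) = 299 + 2087925 = 2088224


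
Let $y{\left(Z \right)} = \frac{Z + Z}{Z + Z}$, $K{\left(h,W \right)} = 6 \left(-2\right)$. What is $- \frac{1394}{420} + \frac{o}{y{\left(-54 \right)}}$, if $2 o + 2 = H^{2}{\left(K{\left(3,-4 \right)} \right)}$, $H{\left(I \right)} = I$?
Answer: $\frac{14213}{210} \approx 67.681$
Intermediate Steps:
$K{\left(h,W \right)} = -12$
$y{\left(Z \right)} = 1$ ($y{\left(Z \right)} = \frac{2 Z}{2 Z} = 2 Z \frac{1}{2 Z} = 1$)
$o = 71$ ($o = -1 + \frac{\left(-12\right)^{2}}{2} = -1 + \frac{1}{2} \cdot 144 = -1 + 72 = 71$)
$- \frac{1394}{420} + \frac{o}{y{\left(-54 \right)}} = - \frac{1394}{420} + \frac{71}{1} = \left(-1394\right) \frac{1}{420} + 71 \cdot 1 = - \frac{697}{210} + 71 = \frac{14213}{210}$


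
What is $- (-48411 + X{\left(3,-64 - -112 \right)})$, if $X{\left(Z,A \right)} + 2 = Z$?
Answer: $48410$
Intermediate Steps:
$X{\left(Z,A \right)} = -2 + Z$
$- (-48411 + X{\left(3,-64 - -112 \right)}) = - (-48411 + \left(-2 + 3\right)) = - (-48411 + 1) = \left(-1\right) \left(-48410\right) = 48410$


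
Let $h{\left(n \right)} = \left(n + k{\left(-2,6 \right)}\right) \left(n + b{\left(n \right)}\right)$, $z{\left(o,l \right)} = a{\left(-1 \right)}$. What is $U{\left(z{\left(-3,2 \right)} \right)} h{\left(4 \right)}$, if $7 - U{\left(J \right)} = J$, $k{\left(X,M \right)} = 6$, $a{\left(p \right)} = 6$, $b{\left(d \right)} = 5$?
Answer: $90$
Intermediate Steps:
$z{\left(o,l \right)} = 6$
$U{\left(J \right)} = 7 - J$
$h{\left(n \right)} = \left(5 + n\right) \left(6 + n\right)$ ($h{\left(n \right)} = \left(n + 6\right) \left(n + 5\right) = \left(6 + n\right) \left(5 + n\right) = \left(5 + n\right) \left(6 + n\right)$)
$U{\left(z{\left(-3,2 \right)} \right)} h{\left(4 \right)} = \left(7 - 6\right) \left(30 + 4^{2} + 11 \cdot 4\right) = \left(7 - 6\right) \left(30 + 16 + 44\right) = 1 \cdot 90 = 90$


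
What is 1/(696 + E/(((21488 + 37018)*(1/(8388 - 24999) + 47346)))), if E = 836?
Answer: 156506416595/108928465997354 ≈ 0.0014368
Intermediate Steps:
1/(696 + E/(((21488 + 37018)*(1/(8388 - 24999) + 47346)))) = 1/(696 + 836/(((21488 + 37018)*(1/(8388 - 24999) + 47346)))) = 1/(696 + 836/((58506*(1/(-16611) + 47346)))) = 1/(696 + 836/((58506*(-1/16611 + 47346)))) = 1/(696 + 836/((58506*(786464405/16611)))) = 1/(696 + 836/(313012833190/113)) = 1/(696 + 836*(113/313012833190)) = 1/(696 + 47234/156506416595) = 1/(108928465997354/156506416595) = 156506416595/108928465997354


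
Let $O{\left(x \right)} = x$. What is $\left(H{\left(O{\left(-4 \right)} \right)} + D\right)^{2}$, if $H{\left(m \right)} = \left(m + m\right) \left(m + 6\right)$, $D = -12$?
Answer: $784$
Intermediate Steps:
$H{\left(m \right)} = 2 m \left(6 + m\right)$
$\left(H{\left(O{\left(-4 \right)} \right)} + D\right)^{2} = \left(2 \left(-4\right) \left(6 - 4\right) - 12\right)^{2} = \left(2 \left(-4\right) 2 - 12\right)^{2} = \left(-16 - 12\right)^{2} = \left(-28\right)^{2} = 784$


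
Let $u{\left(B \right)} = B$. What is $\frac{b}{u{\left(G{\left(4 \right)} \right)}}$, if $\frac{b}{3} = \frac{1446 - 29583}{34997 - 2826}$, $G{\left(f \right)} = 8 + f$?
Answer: $- \frac{28137}{128684} \approx -0.21865$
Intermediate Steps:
$b = - \frac{84411}{32171}$ ($b = 3 \frac{1446 - 29583}{34997 - 2826} = 3 \left(- \frac{28137}{32171}\right) = - \frac{84411}{32171} \approx -2.6238$)
$\frac{b}{u{\left(G{\left(4 \right)} \right)}} = - \frac{84411}{32171 \left(8 + 4\right)} = - \frac{84411}{32171 \cdot 12} = \left(- \frac{84411}{32171}\right) \frac{1}{12} = - \frac{28137}{128684}$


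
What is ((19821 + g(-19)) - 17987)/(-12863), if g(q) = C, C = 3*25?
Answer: -1909/12863 ≈ -0.14841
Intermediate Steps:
C = 75
g(q) = 75
((19821 + g(-19)) - 17987)/(-12863) = ((19821 + 75) - 17987)/(-12863) = (19896 - 17987)*(-1/12863) = 1909*(-1/12863) = -1909/12863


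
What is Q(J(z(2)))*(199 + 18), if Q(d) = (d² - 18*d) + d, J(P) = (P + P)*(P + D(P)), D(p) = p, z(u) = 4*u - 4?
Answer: 652736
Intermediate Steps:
z(u) = -4 + 4*u
J(P) = 4*P² (J(P) = (P + P)*(P + P) = (2*P)*(2*P) = 4*P²)
Q(d) = d² - 17*d
Q(J(z(2)))*(199 + 18) = ((4*(-4 + 4*2)²)*(-17 + 4*(-4 + 4*2)²))*(199 + 18) = ((4*(-4 + 8)²)*(-17 + 4*(-4 + 8)²))*217 = ((4*4²)*(-17 + 4*4²))*217 = ((4*16)*(-17 + 4*16))*217 = (64*(-17 + 64))*217 = (64*47)*217 = 3008*217 = 652736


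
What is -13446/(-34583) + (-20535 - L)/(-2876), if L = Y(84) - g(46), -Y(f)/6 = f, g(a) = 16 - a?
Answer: 732440259/99460708 ≈ 7.3641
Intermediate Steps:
Y(f) = -6*f
L = -474 (L = -6*84 - (16 - 1*46) = -504 - (16 - 46) = -504 - 1*(-30) = -504 + 30 = -474)
-13446/(-34583) + (-20535 - L)/(-2876) = -13446/(-34583) + (-20535 - 1*(-474))/(-2876) = -13446*(-1/34583) + (-20535 + 474)*(-1/2876) = 13446/34583 - 20061*(-1/2876) = 13446/34583 + 20061/2876 = 732440259/99460708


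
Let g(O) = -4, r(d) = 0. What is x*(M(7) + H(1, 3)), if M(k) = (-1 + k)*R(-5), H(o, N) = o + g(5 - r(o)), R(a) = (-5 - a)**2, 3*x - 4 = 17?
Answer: -21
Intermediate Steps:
x = 7 (x = 4/3 + (1/3)*17 = 4/3 + 17/3 = 7)
H(o, N) = -4 + o (H(o, N) = o - 4 = -4 + o)
M(k) = 0 (M(k) = (-1 + k)*(5 - 5)**2 = (-1 + k)*0**2 = (-1 + k)*0 = 0)
x*(M(7) + H(1, 3)) = 7*(0 + (-4 + 1)) = 7*(0 - 3) = 7*(-3) = -21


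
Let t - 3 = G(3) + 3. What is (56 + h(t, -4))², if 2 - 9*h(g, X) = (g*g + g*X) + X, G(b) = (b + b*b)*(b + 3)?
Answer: 3076516/9 ≈ 3.4184e+5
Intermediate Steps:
G(b) = (3 + b)*(b + b²) (G(b) = (b + b²)*(3 + b) = (3 + b)*(b + b²))
t = 78 (t = 3 + (3*(3 + 3² + 4*3) + 3) = 3 + (3*(3 + 9 + 12) + 3) = 3 + (3*24 + 3) = 3 + (72 + 3) = 3 + 75 = 78)
h(g, X) = 2/9 - X/9 - g²/9 - X*g/9 (h(g, X) = 2/9 - ((g*g + g*X) + X)/9 = 2/9 - ((g² + X*g) + X)/9 = 2/9 - (X + g² + X*g)/9 = 2/9 + (-X/9 - g²/9 - X*g/9) = 2/9 - X/9 - g²/9 - X*g/9)
(56 + h(t, -4))² = (56 + (2/9 - ⅑*(-4) - ⅑*78² - ⅑*(-4)*78))² = (56 + (2/9 + 4/9 - ⅑*6084 + 104/3))² = (56 + (2/9 + 4/9 - 676 + 104/3))² = (56 - 1922/3)² = (-1754/3)² = 3076516/9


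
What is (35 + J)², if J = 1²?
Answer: 1296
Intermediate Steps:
J = 1
(35 + J)² = (35 + 1)² = 36² = 1296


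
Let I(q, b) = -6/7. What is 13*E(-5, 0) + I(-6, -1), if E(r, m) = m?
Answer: -6/7 ≈ -0.85714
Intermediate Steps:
I(q, b) = -6/7 (I(q, b) = -6*⅐ = -6/7)
13*E(-5, 0) + I(-6, -1) = 13*0 - 6/7 = 0 - 6/7 = -6/7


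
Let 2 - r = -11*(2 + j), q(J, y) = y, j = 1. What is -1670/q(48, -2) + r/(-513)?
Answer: 428320/513 ≈ 834.93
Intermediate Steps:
r = 35 (r = 2 - (-11)*(2 + 1) = 2 - (-11)*3 = 2 - 1*(-33) = 2 + 33 = 35)
-1670/q(48, -2) + r/(-513) = -1670/(-2) + 35/(-513) = -1670*(-½) + 35*(-1/513) = 835 - 35/513 = 428320/513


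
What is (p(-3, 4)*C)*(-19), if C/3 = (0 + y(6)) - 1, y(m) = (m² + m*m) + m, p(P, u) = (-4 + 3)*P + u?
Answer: -30723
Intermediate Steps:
p(P, u) = u - P (p(P, u) = -P + u = u - P)
y(m) = m + 2*m² (y(m) = (m² + m²) + m = 2*m² + m = m + 2*m²)
C = 231 (C = 3*((0 + 6*(1 + 2*6)) - 1) = 3*((0 + 6*(1 + 12)) - 1) = 3*((0 + 6*13) - 1) = 3*((0 + 78) - 1) = 3*(78 - 1) = 3*77 = 231)
(p(-3, 4)*C)*(-19) = ((4 - 1*(-3))*231)*(-19) = ((4 + 3)*231)*(-19) = (7*231)*(-19) = 1617*(-19) = -30723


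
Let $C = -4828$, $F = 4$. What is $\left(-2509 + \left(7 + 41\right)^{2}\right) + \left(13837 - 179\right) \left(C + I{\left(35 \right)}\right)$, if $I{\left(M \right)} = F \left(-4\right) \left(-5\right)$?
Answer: $-64848389$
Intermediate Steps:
$I{\left(M \right)} = 80$ ($I{\left(M \right)} = 4 \left(-4\right) \left(-5\right) = \left(-16\right) \left(-5\right) = 80$)
$\left(-2509 + \left(7 + 41\right)^{2}\right) + \left(13837 - 179\right) \left(C + I{\left(35 \right)}\right) = \left(-2509 + \left(7 + 41\right)^{2}\right) + \left(13837 - 179\right) \left(-4828 + 80\right) = \left(-2509 + 48^{2}\right) + 13658 \left(-4748\right) = \left(-2509 + 2304\right) - 64848184 = -205 - 64848184 = -64848389$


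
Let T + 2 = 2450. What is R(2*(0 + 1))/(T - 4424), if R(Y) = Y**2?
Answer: -1/494 ≈ -0.0020243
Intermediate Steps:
T = 2448 (T = -2 + 2450 = 2448)
R(2*(0 + 1))/(T - 4424) = (2*(0 + 1))**2/(2448 - 4424) = (2*1)**2/(-1976) = 2**2*(-1/1976) = 4*(-1/1976) = -1/494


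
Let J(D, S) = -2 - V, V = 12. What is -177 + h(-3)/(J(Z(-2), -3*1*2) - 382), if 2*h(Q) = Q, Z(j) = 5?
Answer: -46727/264 ≈ -177.00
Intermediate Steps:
h(Q) = Q/2
J(D, S) = -14 (J(D, S) = -2 - 1*12 = -2 - 12 = -14)
-177 + h(-3)/(J(Z(-2), -3*1*2) - 382) = -177 + ((½)*(-3))/(-14 - 382) = -177 - 3/2/(-396) = -177 - 3/2*(-1/396) = -177 + 1/264 = -46727/264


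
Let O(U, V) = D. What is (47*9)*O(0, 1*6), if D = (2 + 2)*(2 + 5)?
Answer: 11844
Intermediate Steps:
D = 28 (D = 4*7 = 28)
O(U, V) = 28
(47*9)*O(0, 1*6) = (47*9)*28 = 423*28 = 11844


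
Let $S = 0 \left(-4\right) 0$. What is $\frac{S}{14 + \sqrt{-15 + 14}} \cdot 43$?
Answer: $0$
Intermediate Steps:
$S = 0$ ($S = 0 \cdot 0 = 0$)
$\frac{S}{14 + \sqrt{-15 + 14}} \cdot 43 = \frac{0}{14 + \sqrt{-15 + 14}} \cdot 43 = \frac{0}{14 + \sqrt{-1}} \cdot 43 = \frac{0}{14 + i} 43 = 0 \frac{14 - i}{197} \cdot 43 = 0 \cdot 43 = 0$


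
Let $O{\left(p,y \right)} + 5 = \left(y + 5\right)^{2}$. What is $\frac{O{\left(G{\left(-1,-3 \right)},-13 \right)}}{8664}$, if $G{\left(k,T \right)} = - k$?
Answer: $\frac{59}{8664} \approx 0.0068098$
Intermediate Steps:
$O{\left(p,y \right)} = -5 + \left(5 + y\right)^{2}$ ($O{\left(p,y \right)} = -5 + \left(y + 5\right)^{2} = -5 + \left(5 + y\right)^{2}$)
$\frac{O{\left(G{\left(-1,-3 \right)},-13 \right)}}{8664} = \frac{-5 + \left(5 - 13\right)^{2}}{8664} = \left(-5 + \left(-8\right)^{2}\right) \frac{1}{8664} = \left(-5 + 64\right) \frac{1}{8664} = 59 \cdot \frac{1}{8664} = \frac{59}{8664}$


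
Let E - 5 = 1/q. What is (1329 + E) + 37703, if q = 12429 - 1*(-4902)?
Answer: 676550248/17331 ≈ 39037.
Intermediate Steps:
q = 17331 (q = 12429 + 4902 = 17331)
E = 86656/17331 (E = 5 + 1/17331 = 86656/17331 ≈ 5.0001)
(1329 + E) + 37703 = (1329 + 86656/17331) + 37703 = 23119555/17331 + 37703 = 676550248/17331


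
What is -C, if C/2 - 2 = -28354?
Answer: 56704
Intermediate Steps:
C = -56704 (C = 4 + 2*(-28354) = 4 - 56708 = -56704)
-C = -1*(-56704) = 56704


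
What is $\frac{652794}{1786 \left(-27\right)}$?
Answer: $- \frac{108799}{8037} \approx -13.537$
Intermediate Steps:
$\frac{652794}{1786 \left(-27\right)} = \frac{652794}{-48222} = 652794 \left(- \frac{1}{48222}\right) = - \frac{108799}{8037}$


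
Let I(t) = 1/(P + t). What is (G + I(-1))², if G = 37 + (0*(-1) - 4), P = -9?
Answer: 108241/100 ≈ 1082.4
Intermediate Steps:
I(t) = 1/(-9 + t)
G = 33 (G = 37 + (0 - 4) = 37 - 4 = 33)
(G + I(-1))² = (33 + 1/(-9 - 1))² = (33 + 1/(-10))² = (33 - ⅒)² = (329/10)² = 108241/100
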